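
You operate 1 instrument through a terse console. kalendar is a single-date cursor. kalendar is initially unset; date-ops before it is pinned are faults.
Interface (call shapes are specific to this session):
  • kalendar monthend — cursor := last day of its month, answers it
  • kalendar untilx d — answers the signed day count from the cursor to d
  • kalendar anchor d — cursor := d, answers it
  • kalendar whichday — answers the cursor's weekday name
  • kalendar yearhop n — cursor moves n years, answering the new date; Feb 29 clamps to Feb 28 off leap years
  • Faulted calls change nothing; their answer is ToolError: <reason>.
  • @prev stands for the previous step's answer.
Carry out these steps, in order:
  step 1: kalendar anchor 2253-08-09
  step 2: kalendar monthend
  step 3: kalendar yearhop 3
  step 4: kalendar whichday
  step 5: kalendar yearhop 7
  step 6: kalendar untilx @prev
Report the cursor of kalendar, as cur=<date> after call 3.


Answer: cur=2256-08-31

Derivation:
→ kalendar anchor(d='2253-08-09')
← 2253-08-09
→ kalendar monthend()
← 2253-08-31
→ kalendar yearhop(n='3')
← 2256-08-31
→ kalendar whichday()
← Sunday
→ kalendar yearhop(n='7')
← 2263-08-31
→ kalendar untilx(d='@prev')
← 0


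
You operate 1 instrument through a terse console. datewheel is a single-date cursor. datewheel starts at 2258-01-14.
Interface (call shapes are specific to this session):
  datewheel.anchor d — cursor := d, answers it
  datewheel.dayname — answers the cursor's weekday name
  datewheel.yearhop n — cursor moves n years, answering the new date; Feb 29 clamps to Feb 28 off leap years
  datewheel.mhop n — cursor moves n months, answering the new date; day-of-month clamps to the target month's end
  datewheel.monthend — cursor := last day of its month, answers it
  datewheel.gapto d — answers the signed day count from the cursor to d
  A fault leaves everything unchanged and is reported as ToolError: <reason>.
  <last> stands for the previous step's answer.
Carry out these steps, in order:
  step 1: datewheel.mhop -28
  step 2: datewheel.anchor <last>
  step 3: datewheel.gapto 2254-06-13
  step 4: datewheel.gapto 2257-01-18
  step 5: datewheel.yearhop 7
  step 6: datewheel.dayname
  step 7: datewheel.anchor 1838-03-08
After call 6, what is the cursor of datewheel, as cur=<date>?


Answer: cur=2262-09-14

Derivation:
Next I call datewheel.mhop on n: -28, which returns 2255-09-14.
Then datewheel.anchor on d: <last>, and get 2255-09-14.
I invoke datewheel.gapto on d: 2254-06-13, and see -458.
I run datewheel.gapto on d: 2257-01-18, → 492.
Then datewheel.yearhop on n: 7, giving 2262-09-14.
I try datewheel.dayname, — result: Sunday.
I invoke datewheel.anchor on d: 1838-03-08, and see 1838-03-08.


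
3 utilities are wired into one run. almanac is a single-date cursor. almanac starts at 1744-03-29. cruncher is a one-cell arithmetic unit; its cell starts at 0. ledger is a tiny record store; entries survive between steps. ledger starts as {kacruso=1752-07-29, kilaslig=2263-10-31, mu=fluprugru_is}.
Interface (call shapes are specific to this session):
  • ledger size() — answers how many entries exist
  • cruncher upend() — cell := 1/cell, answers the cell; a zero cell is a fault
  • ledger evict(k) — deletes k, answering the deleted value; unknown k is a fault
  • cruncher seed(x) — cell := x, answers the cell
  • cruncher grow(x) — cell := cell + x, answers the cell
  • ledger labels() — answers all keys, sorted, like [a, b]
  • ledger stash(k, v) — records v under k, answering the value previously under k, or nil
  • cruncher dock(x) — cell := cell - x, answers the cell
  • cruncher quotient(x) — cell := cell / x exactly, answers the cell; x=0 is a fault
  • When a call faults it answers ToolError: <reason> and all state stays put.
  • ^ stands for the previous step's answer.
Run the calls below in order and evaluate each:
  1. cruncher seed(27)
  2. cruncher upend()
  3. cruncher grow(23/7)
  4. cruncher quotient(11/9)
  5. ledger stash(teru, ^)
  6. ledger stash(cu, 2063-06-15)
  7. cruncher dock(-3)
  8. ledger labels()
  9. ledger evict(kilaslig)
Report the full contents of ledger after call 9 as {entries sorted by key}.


Answer: {cu=2063-06-15, kacruso=1752-07-29, mu=fluprugru_is, teru=628/231}

Derivation:
-> cruncher seed(x=27)
<- 27
-> cruncher upend()
<- 1/27
-> cruncher grow(x=23/7)
<- 628/189
-> cruncher quotient(x=11/9)
<- 628/231
-> ledger stash(k=teru, v=^)
<- nil
-> ledger stash(k=cu, v=2063-06-15)
<- nil
-> cruncher dock(x=-3)
<- 1321/231
-> ledger labels()
<- [cu, kacruso, kilaslig, mu, teru]
-> ledger evict(k=kilaslig)
<- 2263-10-31


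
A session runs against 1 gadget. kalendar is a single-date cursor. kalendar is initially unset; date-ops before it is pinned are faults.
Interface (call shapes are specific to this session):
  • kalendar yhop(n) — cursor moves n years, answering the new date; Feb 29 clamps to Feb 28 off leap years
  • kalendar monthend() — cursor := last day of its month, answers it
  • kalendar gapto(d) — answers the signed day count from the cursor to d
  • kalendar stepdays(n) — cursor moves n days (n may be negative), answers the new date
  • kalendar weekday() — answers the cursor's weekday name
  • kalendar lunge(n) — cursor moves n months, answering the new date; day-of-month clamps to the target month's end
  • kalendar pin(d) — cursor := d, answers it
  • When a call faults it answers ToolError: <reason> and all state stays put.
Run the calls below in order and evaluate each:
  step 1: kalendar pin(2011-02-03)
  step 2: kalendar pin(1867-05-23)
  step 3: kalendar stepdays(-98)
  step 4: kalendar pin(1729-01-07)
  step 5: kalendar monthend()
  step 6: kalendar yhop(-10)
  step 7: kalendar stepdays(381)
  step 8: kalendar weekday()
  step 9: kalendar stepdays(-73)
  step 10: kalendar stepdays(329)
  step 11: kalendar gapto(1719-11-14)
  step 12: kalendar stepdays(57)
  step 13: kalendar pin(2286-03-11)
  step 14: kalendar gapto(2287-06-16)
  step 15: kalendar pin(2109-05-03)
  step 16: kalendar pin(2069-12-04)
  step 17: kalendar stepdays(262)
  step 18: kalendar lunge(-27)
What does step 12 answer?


~$ kalendar pin d='2011-02-03'
[out] 2011-02-03
~$ kalendar pin d='1867-05-23'
[out] 1867-05-23
~$ kalendar stepdays n='-98'
[out] 1867-02-14
~$ kalendar pin d='1729-01-07'
[out] 1729-01-07
~$ kalendar monthend
[out] 1729-01-31
~$ kalendar yhop n='-10'
[out] 1719-01-31
~$ kalendar stepdays n='381'
[out] 1720-02-16
~$ kalendar weekday
[out] Friday
~$ kalendar stepdays n='-73'
[out] 1719-12-05
~$ kalendar stepdays n='329'
[out] 1720-10-29
~$ kalendar gapto d='1719-11-14'
[out] -350
~$ kalendar stepdays n='57'
[out] 1720-12-25
~$ kalendar pin d='2286-03-11'
[out] 2286-03-11
~$ kalendar gapto d='2287-06-16'
[out] 462
~$ kalendar pin d='2109-05-03'
[out] 2109-05-03
~$ kalendar pin d='2069-12-04'
[out] 2069-12-04
~$ kalendar stepdays n='262'
[out] 2070-08-23
~$ kalendar lunge n='-27'
[out] 2068-05-23

Answer: 1720-12-25


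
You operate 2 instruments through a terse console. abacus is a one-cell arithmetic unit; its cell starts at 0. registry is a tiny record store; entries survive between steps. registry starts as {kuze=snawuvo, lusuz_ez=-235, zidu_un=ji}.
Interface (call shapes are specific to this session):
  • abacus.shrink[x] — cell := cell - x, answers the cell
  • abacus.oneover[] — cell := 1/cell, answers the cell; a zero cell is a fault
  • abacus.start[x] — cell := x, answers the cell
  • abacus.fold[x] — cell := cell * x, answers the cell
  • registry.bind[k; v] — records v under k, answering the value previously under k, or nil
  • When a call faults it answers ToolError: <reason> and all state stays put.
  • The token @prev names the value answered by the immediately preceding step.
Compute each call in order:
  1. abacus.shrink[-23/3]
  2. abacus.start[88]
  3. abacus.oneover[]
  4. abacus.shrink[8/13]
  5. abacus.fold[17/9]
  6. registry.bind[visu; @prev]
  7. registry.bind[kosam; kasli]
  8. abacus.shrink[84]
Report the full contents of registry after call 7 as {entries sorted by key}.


Answer: {kosam=kasli, kuze=snawuvo, lusuz_ez=-235, visu=-11747/10296, zidu_un=ji}

Derivation:
Next I call abacus.shrink(x→-23/3), → 23/3.
Invoking abacus.start(x→88), and observe 88.
I call abacus.oneover, yielding 1/88.
Calling abacus.shrink(x→8/13), which returns -691/1144.
Now I run abacus.fold(x→17/9), and get -11747/10296.
I invoke registry.bind(k→visu, v→@prev), giving nil.
Calling registry.bind(k→kosam, v→kasli), and observe nil.
Using abacus.shrink(x→84), yielding -876611/10296.


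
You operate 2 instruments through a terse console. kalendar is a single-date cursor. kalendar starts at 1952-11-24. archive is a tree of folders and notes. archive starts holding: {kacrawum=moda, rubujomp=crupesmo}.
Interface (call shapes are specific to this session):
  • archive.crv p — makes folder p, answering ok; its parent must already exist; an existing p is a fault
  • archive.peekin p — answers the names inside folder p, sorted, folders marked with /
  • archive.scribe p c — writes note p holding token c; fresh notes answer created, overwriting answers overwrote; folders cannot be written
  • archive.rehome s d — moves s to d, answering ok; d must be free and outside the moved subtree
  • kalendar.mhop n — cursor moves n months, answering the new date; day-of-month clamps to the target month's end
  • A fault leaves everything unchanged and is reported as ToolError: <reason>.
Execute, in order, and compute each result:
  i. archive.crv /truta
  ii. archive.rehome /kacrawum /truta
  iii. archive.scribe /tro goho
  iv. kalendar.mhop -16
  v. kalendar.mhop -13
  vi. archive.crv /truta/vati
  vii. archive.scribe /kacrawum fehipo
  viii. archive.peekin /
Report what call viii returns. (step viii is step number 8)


>>> archive.crv p=/truta
  ok
>>> archive.rehome s=/kacrawum d=/truta
  ToolError: exists
>>> archive.scribe p=/tro c=goho
  created
>>> kalendar.mhop n=-16
  1951-07-24
>>> kalendar.mhop n=-13
  1950-06-24
>>> archive.crv p=/truta/vati
  ok
>>> archive.scribe p=/kacrawum c=fehipo
  overwrote
>>> archive.peekin p=/
  [kacrawum, rubujomp, tro, truta/]

Answer: [kacrawum, rubujomp, tro, truta/]


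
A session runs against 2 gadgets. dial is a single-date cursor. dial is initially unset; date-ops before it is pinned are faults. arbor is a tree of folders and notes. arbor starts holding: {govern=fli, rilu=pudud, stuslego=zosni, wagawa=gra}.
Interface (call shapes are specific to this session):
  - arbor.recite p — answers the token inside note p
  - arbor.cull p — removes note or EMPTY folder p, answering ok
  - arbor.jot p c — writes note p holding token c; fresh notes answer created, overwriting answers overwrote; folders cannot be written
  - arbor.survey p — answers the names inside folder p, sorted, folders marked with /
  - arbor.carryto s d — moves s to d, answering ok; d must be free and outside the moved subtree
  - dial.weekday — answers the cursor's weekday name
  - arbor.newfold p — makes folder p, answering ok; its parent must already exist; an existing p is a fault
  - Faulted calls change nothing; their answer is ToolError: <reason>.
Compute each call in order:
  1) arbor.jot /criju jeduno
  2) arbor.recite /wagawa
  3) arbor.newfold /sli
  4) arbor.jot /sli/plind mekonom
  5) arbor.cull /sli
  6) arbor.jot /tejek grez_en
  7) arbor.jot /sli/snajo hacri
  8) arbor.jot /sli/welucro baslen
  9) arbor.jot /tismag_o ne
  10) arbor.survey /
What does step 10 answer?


% arbor.jot(p='/criju', c='jeduno') == created
% arbor.recite(p='/wagawa') == gra
% arbor.newfold(p='/sli') == ok
% arbor.jot(p='/sli/plind', c='mekonom') == created
% arbor.cull(p='/sli') == ToolError: not empty
% arbor.jot(p='/tejek', c='grez_en') == created
% arbor.jot(p='/sli/snajo', c='hacri') == created
% arbor.jot(p='/sli/welucro', c='baslen') == created
% arbor.jot(p='/tismag_o', c='ne') == created
% arbor.survey(p='/') == [criju, govern, rilu, sli/, stuslego, tejek, tismag_o, wagawa]

Answer: [criju, govern, rilu, sli/, stuslego, tejek, tismag_o, wagawa]


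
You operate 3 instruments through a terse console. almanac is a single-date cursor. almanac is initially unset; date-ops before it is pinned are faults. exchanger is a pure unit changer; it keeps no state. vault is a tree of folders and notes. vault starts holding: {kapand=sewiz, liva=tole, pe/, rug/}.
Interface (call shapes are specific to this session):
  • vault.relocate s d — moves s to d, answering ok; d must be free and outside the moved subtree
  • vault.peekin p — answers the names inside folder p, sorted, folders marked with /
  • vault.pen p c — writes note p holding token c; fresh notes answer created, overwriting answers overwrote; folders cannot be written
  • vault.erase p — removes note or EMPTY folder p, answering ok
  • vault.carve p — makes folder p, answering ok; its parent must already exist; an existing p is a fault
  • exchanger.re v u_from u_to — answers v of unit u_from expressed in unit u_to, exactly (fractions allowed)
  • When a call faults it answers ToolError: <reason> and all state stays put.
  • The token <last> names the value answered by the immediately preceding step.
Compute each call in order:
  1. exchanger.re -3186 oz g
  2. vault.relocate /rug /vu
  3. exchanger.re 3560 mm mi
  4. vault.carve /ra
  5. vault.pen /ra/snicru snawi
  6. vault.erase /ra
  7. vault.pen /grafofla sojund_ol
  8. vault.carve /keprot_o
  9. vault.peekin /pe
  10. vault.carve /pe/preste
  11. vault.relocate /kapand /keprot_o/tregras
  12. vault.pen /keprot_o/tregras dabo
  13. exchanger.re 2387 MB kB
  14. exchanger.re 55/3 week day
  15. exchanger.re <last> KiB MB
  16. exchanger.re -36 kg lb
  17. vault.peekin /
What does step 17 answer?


# exchanger.re(v→-3186, u_from→oz, u_to→g) : -72257264541/800000
# vault.relocate(s→/rug, d→/vu) : ok
# exchanger.re(v→3560, u_from→mm, u_to→mi) : 445/201168
# vault.carve(p→/ra) : ok
# vault.pen(p→/ra/snicru, c→snawi) : created
# vault.erase(p→/ra) : ToolError: not empty
# vault.pen(p→/grafofla, c→sojund_ol) : created
# vault.carve(p→/keprot_o) : ok
# vault.peekin(p→/pe) : []
# vault.carve(p→/pe/preste) : ok
# vault.relocate(s→/kapand, d→/keprot_o/tregras) : ok
# vault.pen(p→/keprot_o/tregras, c→dabo) : overwrote
# exchanger.re(v→2387, u_from→MB, u_to→kB) : 2387000
# exchanger.re(v→55/3, u_from→week, u_to→day) : 385/3
# exchanger.re(v→<last>, u_from→KiB, u_to→MB) : 1232/9375
# exchanger.re(v→-36, u_from→kg, u_to→lb) : -3600000000/45359237
# vault.peekin(p→/) : [grafofla, keprot_o/, liva, pe/, ra/, vu/]

Answer: [grafofla, keprot_o/, liva, pe/, ra/, vu/]


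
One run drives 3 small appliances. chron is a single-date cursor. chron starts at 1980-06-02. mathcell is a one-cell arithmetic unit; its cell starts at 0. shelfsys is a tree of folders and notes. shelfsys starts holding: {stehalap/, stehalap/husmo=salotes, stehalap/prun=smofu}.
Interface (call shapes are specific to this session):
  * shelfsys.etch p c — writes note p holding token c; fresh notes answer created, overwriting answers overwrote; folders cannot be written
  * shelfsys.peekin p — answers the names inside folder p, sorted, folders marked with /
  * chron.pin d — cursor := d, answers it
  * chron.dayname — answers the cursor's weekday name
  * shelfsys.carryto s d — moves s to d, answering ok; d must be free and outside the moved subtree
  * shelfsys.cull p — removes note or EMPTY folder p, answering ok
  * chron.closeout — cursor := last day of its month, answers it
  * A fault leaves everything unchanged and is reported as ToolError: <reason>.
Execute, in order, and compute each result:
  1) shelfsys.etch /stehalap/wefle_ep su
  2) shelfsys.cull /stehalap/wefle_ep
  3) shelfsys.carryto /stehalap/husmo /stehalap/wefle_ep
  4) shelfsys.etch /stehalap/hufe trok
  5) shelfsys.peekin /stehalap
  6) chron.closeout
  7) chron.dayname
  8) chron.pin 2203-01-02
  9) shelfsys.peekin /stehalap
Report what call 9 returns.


I invoke etch with p='/stehalap/wefle_ep', c='su', yielding created.
I try cull with p='/stehalap/wefle_ep', — result: ok.
Calling carryto with s='/stehalap/husmo', d='/stehalap/wefle_ep', which returns ok.
Next I call etch with p='/stehalap/hufe', c='trok', and observe created.
I use peekin with p='/stehalap', — result: [hufe, prun, wefle_ep].
Next I call closeout, → 1980-06-30.
I invoke dayname(), → Monday.
Then pin with d='2203-01-02', → 2203-01-02.
I use peekin with p='/stehalap', giving [hufe, prun, wefle_ep].

Answer: [hufe, prun, wefle_ep]


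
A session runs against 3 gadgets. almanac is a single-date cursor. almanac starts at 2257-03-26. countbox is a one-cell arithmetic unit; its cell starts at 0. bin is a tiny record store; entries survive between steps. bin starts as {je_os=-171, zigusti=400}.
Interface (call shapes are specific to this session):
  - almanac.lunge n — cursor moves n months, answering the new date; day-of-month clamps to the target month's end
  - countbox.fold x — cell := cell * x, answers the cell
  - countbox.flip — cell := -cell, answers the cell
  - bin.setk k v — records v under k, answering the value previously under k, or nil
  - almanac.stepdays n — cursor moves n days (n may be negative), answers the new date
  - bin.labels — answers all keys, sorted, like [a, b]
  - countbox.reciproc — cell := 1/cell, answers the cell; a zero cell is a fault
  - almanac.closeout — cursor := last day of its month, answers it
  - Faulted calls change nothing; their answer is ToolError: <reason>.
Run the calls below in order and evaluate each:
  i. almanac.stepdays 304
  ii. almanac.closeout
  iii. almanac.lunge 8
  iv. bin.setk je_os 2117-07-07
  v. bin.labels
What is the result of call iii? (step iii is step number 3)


Answer: 2258-09-30

Derivation:
[in] almanac.stepdays n='304'
= 2258-01-24
[in] almanac.closeout
= 2258-01-31
[in] almanac.lunge n='8'
= 2258-09-30
[in] bin.setk k='je_os' v='2117-07-07'
= -171
[in] bin.labels
= [je_os, zigusti]


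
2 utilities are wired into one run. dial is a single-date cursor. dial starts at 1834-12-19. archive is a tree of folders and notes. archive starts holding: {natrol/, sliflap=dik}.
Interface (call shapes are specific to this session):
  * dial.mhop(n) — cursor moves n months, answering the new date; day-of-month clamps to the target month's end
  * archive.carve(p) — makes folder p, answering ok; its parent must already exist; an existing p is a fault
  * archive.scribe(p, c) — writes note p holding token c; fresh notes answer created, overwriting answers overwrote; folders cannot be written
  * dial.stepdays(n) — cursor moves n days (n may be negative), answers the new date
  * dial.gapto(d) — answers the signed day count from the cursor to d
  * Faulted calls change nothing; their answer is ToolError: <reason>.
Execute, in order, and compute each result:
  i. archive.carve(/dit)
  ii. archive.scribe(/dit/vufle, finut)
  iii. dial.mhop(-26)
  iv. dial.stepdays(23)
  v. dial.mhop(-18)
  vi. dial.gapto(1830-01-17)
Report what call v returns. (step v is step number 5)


Answer: 1831-05-11

Derivation:
Act: archive.carve[p: /dit]
Obs: ok
Act: archive.scribe[p: /dit/vufle; c: finut]
Obs: created
Act: dial.mhop[n: -26]
Obs: 1832-10-19
Act: dial.stepdays[n: 23]
Obs: 1832-11-11
Act: dial.mhop[n: -18]
Obs: 1831-05-11
Act: dial.gapto[d: 1830-01-17]
Obs: -479


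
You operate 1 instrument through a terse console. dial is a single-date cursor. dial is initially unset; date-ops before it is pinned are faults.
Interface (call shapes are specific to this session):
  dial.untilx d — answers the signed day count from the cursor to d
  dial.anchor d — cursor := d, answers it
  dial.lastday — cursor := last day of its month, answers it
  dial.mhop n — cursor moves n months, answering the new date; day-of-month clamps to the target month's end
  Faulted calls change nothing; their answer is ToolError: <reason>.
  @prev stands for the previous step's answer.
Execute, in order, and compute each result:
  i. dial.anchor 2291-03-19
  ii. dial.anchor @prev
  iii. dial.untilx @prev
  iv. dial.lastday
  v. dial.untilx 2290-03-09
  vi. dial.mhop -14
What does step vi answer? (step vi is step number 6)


-> anchor(2291-03-19)
<- 2291-03-19
-> anchor(@prev)
<- 2291-03-19
-> untilx(@prev)
<- 0
-> lastday()
<- 2291-03-31
-> untilx(2290-03-09)
<- -387
-> mhop(-14)
<- 2290-01-31

Answer: 2290-01-31


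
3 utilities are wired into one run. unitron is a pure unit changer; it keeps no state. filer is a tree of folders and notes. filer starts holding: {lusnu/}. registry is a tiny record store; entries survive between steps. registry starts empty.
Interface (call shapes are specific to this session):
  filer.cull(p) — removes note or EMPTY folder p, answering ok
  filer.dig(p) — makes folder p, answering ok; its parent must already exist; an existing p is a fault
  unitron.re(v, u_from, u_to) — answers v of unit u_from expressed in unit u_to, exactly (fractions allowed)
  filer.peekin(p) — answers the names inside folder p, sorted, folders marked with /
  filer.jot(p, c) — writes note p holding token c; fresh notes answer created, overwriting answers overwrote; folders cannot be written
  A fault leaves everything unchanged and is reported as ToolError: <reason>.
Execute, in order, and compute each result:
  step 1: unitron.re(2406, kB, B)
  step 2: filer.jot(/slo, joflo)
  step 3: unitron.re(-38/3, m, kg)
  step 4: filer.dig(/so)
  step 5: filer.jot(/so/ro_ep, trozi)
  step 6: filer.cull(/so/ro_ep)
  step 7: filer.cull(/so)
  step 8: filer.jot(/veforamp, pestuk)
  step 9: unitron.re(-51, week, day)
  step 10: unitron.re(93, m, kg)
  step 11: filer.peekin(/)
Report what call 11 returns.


>> re(v=2406, u_from=kB, u_to=B)
<< 2406000
>> jot(p=/slo, c=joflo)
<< created
>> re(v=-38/3, u_from=m, u_to=kg)
<< ToolError: incompatible units
>> dig(p=/so)
<< ok
>> jot(p=/so/ro_ep, c=trozi)
<< created
>> cull(p=/so/ro_ep)
<< ok
>> cull(p=/so)
<< ok
>> jot(p=/veforamp, c=pestuk)
<< created
>> re(v=-51, u_from=week, u_to=day)
<< -357
>> re(v=93, u_from=m, u_to=kg)
<< ToolError: incompatible units
>> peekin(p=/)
<< [lusnu/, slo, veforamp]

Answer: [lusnu/, slo, veforamp]


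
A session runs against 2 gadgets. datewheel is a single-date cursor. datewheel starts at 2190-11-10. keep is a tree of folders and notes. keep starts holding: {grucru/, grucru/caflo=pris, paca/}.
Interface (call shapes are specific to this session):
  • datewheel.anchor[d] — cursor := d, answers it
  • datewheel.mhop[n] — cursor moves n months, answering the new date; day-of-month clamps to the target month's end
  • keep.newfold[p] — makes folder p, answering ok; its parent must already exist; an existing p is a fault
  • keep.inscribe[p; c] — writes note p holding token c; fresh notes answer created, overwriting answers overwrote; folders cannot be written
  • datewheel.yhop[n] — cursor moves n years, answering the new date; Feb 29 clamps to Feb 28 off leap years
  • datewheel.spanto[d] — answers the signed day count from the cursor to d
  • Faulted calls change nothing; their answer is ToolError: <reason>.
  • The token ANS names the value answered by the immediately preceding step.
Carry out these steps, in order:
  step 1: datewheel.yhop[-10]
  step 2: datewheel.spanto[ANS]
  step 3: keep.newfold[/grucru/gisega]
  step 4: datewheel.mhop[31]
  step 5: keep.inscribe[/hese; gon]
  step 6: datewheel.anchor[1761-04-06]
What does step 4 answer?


$ yhop n: -10
[out] 2180-11-10
$ spanto d: ANS
[out] 0
$ newfold p: /grucru/gisega
[out] ok
$ mhop n: 31
[out] 2183-06-10
$ inscribe p: /hese c: gon
[out] created
$ anchor d: 1761-04-06
[out] 1761-04-06

Answer: 2183-06-10


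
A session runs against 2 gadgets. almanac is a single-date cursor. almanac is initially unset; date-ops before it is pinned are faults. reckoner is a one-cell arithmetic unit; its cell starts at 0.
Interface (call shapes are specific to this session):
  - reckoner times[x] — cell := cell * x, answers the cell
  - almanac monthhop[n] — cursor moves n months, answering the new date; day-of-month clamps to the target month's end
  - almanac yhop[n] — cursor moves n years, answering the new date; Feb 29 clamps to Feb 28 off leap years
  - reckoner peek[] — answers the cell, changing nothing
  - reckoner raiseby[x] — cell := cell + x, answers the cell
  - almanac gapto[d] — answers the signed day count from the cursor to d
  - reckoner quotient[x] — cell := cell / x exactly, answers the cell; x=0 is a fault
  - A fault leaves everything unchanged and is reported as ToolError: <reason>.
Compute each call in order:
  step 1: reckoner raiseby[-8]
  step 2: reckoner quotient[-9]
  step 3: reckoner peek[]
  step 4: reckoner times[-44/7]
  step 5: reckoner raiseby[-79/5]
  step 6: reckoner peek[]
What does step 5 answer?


>> reckoner raiseby(-8)
<< -8
>> reckoner quotient(-9)
<< 8/9
>> reckoner peek()
<< 8/9
>> reckoner times(-44/7)
<< -352/63
>> reckoner raiseby(-79/5)
<< -6737/315
>> reckoner peek()
<< -6737/315

Answer: -6737/315


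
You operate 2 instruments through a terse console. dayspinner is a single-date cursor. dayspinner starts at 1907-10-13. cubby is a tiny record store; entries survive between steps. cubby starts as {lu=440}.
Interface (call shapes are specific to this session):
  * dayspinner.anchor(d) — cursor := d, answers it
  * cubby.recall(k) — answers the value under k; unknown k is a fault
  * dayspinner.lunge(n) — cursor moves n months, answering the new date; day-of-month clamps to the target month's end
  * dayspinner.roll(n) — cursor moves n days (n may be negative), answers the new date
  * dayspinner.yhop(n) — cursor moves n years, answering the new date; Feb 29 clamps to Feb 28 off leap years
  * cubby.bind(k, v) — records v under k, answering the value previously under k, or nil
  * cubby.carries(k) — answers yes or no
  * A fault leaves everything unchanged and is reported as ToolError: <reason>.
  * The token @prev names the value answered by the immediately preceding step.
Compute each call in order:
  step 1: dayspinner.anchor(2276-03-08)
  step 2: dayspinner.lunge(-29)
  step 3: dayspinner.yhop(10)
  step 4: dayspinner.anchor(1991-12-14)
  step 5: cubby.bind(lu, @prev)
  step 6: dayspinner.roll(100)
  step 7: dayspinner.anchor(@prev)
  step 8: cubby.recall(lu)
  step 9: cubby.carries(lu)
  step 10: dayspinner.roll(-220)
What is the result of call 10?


Step: dayspinner.anchor[d='2276-03-08']
Result: 2276-03-08
Step: dayspinner.lunge[n='-29']
Result: 2273-10-08
Step: dayspinner.yhop[n='10']
Result: 2283-10-08
Step: dayspinner.anchor[d='1991-12-14']
Result: 1991-12-14
Step: cubby.bind[k='lu'; v='@prev']
Result: 440
Step: dayspinner.roll[n='100']
Result: 1992-03-23
Step: dayspinner.anchor[d='@prev']
Result: 1992-03-23
Step: cubby.recall[k='lu']
Result: 1991-12-14
Step: cubby.carries[k='lu']
Result: yes
Step: dayspinner.roll[n='-220']
Result: 1991-08-16

Answer: 1991-08-16


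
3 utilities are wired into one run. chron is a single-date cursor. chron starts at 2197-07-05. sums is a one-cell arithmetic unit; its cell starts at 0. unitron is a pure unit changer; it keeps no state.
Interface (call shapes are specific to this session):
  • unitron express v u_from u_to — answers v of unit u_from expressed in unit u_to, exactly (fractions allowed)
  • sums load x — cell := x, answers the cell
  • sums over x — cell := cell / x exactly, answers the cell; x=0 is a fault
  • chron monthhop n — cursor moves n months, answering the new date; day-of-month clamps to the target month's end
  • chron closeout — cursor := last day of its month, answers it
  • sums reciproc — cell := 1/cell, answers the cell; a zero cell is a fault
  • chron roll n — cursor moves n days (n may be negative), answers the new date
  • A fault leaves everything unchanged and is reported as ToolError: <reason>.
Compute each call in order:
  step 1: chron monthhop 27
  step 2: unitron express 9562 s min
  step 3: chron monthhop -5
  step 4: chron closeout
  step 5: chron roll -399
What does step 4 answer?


Answer: 2199-05-31

Derivation:
-> chron monthhop(n='27')
<- 2199-10-05
-> unitron express(v='9562', u_from='s', u_to='min')
<- 4781/30
-> chron monthhop(n='-5')
<- 2199-05-05
-> chron closeout()
<- 2199-05-31
-> chron roll(n='-399')
<- 2198-04-27


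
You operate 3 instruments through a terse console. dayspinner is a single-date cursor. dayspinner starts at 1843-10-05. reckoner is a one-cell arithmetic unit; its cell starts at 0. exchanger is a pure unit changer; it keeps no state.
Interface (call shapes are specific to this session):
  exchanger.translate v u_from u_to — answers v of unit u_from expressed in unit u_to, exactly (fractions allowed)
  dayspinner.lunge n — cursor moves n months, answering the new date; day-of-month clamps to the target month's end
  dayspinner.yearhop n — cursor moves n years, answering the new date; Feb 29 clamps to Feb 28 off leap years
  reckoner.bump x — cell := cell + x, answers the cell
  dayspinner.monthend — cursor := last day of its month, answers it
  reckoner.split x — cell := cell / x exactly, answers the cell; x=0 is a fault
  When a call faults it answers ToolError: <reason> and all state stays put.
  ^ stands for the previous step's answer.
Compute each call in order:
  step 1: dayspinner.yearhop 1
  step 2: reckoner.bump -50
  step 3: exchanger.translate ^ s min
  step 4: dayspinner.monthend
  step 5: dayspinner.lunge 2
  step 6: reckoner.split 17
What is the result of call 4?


~$ dayspinner.yearhop 1
:: 1844-10-05
~$ reckoner.bump -50
:: -50
~$ exchanger.translate ^ s min
:: -5/6
~$ dayspinner.monthend
:: 1844-10-31
~$ dayspinner.lunge 2
:: 1844-12-31
~$ reckoner.split 17
:: -50/17

Answer: 1844-10-31


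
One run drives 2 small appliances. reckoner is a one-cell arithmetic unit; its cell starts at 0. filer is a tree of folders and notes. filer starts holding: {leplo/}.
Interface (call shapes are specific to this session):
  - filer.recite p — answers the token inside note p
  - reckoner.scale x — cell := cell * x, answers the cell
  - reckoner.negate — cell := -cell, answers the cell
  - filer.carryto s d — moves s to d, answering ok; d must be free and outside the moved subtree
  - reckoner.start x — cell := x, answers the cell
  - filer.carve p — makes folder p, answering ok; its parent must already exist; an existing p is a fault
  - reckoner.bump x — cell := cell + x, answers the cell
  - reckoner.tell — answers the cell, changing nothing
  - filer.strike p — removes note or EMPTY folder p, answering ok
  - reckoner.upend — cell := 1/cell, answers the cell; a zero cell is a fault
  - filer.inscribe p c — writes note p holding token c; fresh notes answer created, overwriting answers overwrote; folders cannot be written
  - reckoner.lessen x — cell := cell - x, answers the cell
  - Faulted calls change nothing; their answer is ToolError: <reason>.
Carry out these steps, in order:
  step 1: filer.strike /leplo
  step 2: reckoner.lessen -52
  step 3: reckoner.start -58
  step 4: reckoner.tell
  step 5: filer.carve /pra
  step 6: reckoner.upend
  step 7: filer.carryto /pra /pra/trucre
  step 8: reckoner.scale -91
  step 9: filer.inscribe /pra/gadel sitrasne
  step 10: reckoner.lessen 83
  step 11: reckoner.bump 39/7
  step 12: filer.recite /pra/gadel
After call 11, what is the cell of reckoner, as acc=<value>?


I use strike on p→/leplo, and get ok.
Calling lessen on x→-52, giving 52.
Now I run start on x→-58, and get -58.
I call tell(), and observe -58.
Now I run carve on p→/pra, yielding ok.
Then upend, which returns -1/58.
Invoking carryto on s→/pra, d→/pra/trucre, yielding ToolError: into itself.
Then scale on x→-91, and observe 91/58.
I try inscribe on p→/pra/gadel, c→sitrasne, and observe created.
Calling lessen on x→83: -4723/58.
Then bump on x→39/7, and observe -30799/406.
Now I run recite on p→/pra/gadel, giving sitrasne.

Answer: acc=-30799/406


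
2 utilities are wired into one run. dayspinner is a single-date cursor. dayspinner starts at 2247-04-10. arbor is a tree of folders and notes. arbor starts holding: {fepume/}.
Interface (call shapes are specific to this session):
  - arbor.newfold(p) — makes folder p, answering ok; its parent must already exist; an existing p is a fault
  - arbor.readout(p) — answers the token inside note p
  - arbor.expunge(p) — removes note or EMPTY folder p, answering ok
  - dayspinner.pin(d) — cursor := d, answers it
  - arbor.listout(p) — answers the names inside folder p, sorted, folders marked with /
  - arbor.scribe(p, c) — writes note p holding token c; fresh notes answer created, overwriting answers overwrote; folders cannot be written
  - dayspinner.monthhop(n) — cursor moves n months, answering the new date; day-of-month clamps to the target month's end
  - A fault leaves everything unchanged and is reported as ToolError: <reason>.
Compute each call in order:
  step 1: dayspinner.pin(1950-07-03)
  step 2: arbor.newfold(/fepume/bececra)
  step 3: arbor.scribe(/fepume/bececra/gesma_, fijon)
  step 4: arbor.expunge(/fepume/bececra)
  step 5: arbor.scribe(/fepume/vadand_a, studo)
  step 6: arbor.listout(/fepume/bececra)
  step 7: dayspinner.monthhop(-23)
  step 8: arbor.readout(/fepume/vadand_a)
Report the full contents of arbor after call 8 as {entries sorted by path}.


I try dayspinner.pin on d='1950-07-03', yielding 1950-07-03.
I invoke arbor.newfold on p='/fepume/bececra', → ok.
Using arbor.scribe on p='/fepume/bececra/gesma_', c='fijon', and see created.
Using arbor.expunge on p='/fepume/bececra', and get ToolError: not empty.
I invoke arbor.scribe on p='/fepume/vadand_a', c='studo', yielding created.
Then arbor.listout on p='/fepume/bececra', and observe [gesma_].
I use dayspinner.monthhop on n='-23', giving 1948-08-03.
Next I call arbor.readout on p='/fepume/vadand_a', yielding studo.

Answer: {fepume/, fepume/bececra/, fepume/bececra/gesma_=fijon, fepume/vadand_a=studo}


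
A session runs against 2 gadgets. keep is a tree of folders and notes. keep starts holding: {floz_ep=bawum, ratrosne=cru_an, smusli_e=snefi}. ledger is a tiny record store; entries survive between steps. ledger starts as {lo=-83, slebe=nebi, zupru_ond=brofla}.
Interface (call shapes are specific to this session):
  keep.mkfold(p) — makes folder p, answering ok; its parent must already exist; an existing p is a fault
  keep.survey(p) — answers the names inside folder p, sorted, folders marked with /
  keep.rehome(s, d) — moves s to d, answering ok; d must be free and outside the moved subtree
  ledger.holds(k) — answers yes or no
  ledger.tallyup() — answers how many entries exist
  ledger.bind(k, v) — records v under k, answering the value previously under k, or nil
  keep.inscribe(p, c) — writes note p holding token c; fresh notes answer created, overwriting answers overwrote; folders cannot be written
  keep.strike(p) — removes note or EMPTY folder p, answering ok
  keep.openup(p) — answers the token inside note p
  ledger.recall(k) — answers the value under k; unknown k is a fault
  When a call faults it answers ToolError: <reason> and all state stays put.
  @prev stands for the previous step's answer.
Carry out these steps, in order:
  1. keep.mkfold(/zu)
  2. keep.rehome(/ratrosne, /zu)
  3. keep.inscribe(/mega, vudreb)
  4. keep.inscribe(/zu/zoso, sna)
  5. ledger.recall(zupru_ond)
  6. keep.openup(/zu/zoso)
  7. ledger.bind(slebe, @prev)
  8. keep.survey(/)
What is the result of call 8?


>> keep.mkfold(/zu)
<< ok
>> keep.rehome(/ratrosne, /zu)
<< ToolError: exists
>> keep.inscribe(/mega, vudreb)
<< created
>> keep.inscribe(/zu/zoso, sna)
<< created
>> ledger.recall(zupru_ond)
<< brofla
>> keep.openup(/zu/zoso)
<< sna
>> ledger.bind(slebe, @prev)
<< nebi
>> keep.survey(/)
<< [floz_ep, mega, ratrosne, smusli_e, zu/]

Answer: [floz_ep, mega, ratrosne, smusli_e, zu/]


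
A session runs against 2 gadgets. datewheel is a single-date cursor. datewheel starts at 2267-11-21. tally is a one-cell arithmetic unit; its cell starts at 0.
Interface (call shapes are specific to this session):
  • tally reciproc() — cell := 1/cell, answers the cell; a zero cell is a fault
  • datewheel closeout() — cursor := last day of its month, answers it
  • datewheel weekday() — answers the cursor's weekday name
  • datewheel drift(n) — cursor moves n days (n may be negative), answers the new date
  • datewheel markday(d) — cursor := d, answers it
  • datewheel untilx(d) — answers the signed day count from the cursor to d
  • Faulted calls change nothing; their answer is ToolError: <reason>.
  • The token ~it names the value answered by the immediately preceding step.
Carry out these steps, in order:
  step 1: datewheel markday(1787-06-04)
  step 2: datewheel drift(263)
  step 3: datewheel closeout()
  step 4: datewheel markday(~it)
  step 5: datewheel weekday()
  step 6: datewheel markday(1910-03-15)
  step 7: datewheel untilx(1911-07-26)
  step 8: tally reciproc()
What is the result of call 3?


Answer: 1788-02-29

Derivation:
% datewheel markday d: 1787-06-04
:: 1787-06-04
% datewheel drift n: 263
:: 1788-02-22
% datewheel closeout
:: 1788-02-29
% datewheel markday d: ~it
:: 1788-02-29
% datewheel weekday
:: Friday
% datewheel markday d: 1910-03-15
:: 1910-03-15
% datewheel untilx d: 1911-07-26
:: 498
% tally reciproc
:: ToolError: reciprocal of zero


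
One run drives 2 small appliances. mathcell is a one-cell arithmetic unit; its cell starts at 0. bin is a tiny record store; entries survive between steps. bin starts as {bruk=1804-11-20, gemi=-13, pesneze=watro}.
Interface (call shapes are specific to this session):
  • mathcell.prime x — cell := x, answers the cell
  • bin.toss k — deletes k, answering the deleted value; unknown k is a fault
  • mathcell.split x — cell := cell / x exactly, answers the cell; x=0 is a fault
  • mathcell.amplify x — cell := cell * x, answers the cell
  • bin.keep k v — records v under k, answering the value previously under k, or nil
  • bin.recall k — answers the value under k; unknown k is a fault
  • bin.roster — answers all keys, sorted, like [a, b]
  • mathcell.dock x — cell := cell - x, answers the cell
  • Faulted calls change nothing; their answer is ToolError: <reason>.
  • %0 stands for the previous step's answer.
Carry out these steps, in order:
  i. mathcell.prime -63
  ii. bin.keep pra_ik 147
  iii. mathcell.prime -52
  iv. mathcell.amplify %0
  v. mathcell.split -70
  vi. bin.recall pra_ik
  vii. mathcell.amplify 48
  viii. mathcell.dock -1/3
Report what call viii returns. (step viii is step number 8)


Answer: -194653/105

Derivation:
→ mathcell.prime(x=-63)
← -63
→ bin.keep(k=pra_ik, v=147)
← nil
→ mathcell.prime(x=-52)
← -52
→ mathcell.amplify(x=%0)
← 2704
→ mathcell.split(x=-70)
← -1352/35
→ bin.recall(k=pra_ik)
← 147
→ mathcell.amplify(x=48)
← -64896/35
→ mathcell.dock(x=-1/3)
← -194653/105


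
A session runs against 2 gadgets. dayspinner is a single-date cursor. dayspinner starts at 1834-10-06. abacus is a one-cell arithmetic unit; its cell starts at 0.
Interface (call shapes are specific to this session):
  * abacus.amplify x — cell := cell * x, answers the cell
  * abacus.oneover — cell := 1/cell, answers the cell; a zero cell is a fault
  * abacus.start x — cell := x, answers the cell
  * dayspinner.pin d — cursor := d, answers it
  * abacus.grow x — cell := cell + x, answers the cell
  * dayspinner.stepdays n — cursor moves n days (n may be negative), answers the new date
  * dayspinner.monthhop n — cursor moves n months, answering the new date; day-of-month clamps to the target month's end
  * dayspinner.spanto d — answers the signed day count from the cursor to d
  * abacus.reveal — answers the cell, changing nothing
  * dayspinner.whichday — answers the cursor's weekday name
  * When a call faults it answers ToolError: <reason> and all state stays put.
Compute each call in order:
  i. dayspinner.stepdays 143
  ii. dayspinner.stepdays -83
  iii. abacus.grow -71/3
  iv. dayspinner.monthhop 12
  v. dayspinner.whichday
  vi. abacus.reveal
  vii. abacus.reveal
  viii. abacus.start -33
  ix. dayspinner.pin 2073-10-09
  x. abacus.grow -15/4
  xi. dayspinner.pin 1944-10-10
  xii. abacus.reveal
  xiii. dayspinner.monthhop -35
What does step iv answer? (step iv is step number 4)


==> stepdays(n: 143)
<== 1835-02-26
==> stepdays(n: -83)
<== 1834-12-05
==> grow(x: -71/3)
<== -71/3
==> monthhop(n: 12)
<== 1835-12-05
==> whichday()
<== Saturday
==> reveal()
<== -71/3
==> reveal()
<== -71/3
==> start(x: -33)
<== -33
==> pin(d: 2073-10-09)
<== 2073-10-09
==> grow(x: -15/4)
<== -147/4
==> pin(d: 1944-10-10)
<== 1944-10-10
==> reveal()
<== -147/4
==> monthhop(n: -35)
<== 1941-11-10

Answer: 1835-12-05
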